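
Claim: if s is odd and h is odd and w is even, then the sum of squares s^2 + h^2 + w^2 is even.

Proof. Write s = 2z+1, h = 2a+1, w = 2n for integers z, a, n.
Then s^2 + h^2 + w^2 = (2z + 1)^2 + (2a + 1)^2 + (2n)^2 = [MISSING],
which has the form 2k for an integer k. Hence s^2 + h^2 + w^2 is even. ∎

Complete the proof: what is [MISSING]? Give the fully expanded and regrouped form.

(2z + 1)^2 + (2a + 1)^2 + (2n)^2 = 4a^2 + 4a + 4n^2 + 4z^2 + 4z + 2
= 2(2a^2 + 2a + 2n^2 + 2z^2 + 2z + 1).
Since 2a^2 + 2a + 2n^2 + 2z^2 + 2z + 1 is an integer, the sum of squares is of the form 2k for an integer k.

2(2a^2 + 2a + 2n^2 + 2z^2 + 2z + 1)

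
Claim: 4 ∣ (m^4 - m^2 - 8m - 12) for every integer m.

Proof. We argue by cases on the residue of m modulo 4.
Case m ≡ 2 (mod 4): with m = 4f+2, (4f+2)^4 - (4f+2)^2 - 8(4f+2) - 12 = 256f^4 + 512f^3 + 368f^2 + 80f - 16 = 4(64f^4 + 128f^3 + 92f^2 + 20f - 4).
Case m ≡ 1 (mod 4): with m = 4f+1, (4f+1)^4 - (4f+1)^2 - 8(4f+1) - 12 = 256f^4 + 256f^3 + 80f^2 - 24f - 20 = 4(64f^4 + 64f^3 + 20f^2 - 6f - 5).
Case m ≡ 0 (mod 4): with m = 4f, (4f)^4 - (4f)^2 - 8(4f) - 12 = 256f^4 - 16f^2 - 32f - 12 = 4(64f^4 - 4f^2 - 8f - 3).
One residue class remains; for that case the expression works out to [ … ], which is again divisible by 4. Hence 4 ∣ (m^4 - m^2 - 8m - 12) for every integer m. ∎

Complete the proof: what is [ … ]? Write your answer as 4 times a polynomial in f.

The residues treated are {2, 1, 0}, so the missing case is m ≡ 3 (mod 4); write m = 4f+3.
Then (4f+3)^4 - (4f+3)^2 - 8(4f+3) - 12 = 256f^4 + 768f^3 + 848f^2 + 376f + 36 = 4(64f^4 + 192f^3 + 212f^2 + 94f + 9).

4(64f^4 + 192f^3 + 212f^2 + 94f + 9)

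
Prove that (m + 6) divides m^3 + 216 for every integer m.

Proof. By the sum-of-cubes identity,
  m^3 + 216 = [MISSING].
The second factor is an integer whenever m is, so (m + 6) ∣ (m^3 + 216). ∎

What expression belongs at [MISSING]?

(m + 6)(m^2 - 6m + 36)

Polynomial division of m^3 + 216 by m + 6 leaves remainder 0 and quotient m^2 - 6m + 36.
Hence m^3 + 216 = (m + 6)(m^2 - 6m + 36).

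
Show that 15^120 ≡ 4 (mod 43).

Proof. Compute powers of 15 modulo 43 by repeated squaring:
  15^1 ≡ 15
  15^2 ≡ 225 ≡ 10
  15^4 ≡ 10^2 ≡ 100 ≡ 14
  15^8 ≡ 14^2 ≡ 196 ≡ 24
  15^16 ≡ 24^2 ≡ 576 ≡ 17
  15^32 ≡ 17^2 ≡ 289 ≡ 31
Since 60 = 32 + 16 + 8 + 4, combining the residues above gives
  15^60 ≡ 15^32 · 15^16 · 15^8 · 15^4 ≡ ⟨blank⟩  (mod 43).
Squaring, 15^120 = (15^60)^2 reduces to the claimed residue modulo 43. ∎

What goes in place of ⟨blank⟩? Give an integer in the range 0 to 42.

41

Multiply the listed residues: 31 · 17 · 24 · 14 = 527 → 12648 → 177072.
Reducing modulo 43: 177072 = 4117·43 + 41, so 15^60 ≡ 41.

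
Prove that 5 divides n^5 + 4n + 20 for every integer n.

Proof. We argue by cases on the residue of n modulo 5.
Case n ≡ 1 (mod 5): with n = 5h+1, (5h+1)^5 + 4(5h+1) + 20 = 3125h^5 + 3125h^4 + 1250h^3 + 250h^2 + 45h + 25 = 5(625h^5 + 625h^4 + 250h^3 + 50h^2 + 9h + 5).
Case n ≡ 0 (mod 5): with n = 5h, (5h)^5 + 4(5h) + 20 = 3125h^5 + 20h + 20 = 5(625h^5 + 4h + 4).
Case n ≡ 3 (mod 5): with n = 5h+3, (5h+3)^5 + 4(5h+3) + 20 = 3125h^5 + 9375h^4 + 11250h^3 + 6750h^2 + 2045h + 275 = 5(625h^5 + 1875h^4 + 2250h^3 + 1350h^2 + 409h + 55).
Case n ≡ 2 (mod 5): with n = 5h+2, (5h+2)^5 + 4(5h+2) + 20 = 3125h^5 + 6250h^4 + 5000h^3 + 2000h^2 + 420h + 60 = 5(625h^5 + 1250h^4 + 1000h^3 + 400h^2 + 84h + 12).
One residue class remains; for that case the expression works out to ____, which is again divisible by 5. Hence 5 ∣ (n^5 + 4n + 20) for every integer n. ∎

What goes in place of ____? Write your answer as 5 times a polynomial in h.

Only n ≡ 4 (mod 5) is unaccounted for. Put n = 5h+4:
(5h+4)^5 + 4(5h+4) + 20 expands to 3125h^5 + 12500h^4 + 20000h^3 + 16000h^2 + 6420h + 1060,
and factoring out 5 leaves 5(625h^5 + 2500h^4 + 4000h^3 + 3200h^2 + 1284h + 212).

5(625h^5 + 2500h^4 + 4000h^3 + 3200h^2 + 1284h + 212)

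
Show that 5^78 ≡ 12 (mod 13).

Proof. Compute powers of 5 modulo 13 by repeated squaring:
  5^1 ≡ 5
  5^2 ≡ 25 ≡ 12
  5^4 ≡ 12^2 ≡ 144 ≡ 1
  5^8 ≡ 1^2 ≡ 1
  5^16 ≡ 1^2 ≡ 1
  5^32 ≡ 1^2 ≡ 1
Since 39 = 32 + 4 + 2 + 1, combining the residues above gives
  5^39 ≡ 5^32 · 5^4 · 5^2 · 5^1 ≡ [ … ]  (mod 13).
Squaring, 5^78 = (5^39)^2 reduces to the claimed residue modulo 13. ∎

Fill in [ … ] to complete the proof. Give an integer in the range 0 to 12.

8

Multiply the listed residues: 1 · 1 · 12 · 5 = 1 → 12 → 60.
Reducing modulo 13: 60 = 4·13 + 8, so 5^39 ≡ 8.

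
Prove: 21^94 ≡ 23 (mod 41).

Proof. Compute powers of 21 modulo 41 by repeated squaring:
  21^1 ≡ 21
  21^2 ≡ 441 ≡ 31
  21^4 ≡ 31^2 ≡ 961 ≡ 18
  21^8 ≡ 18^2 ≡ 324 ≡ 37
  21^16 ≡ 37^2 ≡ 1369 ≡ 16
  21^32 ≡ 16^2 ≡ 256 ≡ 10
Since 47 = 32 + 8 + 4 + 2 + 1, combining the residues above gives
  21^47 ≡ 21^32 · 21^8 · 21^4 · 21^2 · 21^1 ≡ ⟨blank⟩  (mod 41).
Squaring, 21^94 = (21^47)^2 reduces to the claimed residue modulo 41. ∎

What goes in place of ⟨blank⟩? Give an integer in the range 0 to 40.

33

21^32 · 21^8 · 21^4 · 21^2 · 21^1 ≡ 10 · 37 · 18 · 31 · 21 = 4335660.
4335660 mod 41 = 33, so 21^47 ≡ 33 (mod 41).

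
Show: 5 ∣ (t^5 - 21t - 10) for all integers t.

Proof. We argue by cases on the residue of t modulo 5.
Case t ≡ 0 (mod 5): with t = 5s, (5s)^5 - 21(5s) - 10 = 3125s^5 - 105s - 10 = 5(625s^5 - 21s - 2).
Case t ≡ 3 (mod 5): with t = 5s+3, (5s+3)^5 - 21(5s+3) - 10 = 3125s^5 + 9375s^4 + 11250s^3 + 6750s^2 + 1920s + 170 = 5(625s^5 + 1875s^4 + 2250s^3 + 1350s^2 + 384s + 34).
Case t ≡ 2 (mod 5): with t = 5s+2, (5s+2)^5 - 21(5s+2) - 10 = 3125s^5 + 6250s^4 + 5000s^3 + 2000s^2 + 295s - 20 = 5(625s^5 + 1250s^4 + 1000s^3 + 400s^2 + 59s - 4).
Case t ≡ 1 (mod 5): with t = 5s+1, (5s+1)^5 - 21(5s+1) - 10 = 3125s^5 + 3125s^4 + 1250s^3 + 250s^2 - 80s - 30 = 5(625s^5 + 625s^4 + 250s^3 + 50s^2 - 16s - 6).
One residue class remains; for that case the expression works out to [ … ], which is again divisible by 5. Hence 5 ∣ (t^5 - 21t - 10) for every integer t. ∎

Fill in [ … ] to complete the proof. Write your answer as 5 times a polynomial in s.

5(625s^5 + 2500s^4 + 4000s^3 + 3200s^2 + 1259s + 186)

Only t ≡ 4 (mod 5) is unaccounted for. Put t = 5s+4:
(5s+4)^5 - 21(5s+4) - 10 expands to 3125s^5 + 12500s^4 + 20000s^3 + 16000s^2 + 6295s + 930,
and factoring out 5 leaves 5(625s^5 + 2500s^4 + 4000s^3 + 3200s^2 + 1259s + 186).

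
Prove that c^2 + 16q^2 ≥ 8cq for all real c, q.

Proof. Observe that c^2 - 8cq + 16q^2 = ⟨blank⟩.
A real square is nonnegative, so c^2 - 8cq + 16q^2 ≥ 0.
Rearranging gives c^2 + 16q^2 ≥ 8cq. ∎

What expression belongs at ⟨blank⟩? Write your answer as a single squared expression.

The leading and trailing coefficients are 1^2 and 4^2, and 8 = 2·1·4, so the trinomial is (c - 4q)^2.
Hence c^2 - 8cq + 16q^2 ≥ 0.

(c - 4q)^2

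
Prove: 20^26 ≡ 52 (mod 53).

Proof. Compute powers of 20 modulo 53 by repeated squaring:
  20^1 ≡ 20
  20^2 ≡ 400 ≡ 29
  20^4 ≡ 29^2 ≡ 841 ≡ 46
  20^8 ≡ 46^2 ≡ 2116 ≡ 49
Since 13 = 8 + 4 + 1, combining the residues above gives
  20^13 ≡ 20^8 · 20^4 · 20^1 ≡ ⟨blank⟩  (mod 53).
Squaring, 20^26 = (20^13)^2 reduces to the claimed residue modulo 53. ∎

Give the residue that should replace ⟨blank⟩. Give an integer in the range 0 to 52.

Multiply the listed residues: 49 · 46 · 20 = 2254 → 45080.
Reducing modulo 53: 45080 = 850·53 + 30, so 20^13 ≡ 30.

30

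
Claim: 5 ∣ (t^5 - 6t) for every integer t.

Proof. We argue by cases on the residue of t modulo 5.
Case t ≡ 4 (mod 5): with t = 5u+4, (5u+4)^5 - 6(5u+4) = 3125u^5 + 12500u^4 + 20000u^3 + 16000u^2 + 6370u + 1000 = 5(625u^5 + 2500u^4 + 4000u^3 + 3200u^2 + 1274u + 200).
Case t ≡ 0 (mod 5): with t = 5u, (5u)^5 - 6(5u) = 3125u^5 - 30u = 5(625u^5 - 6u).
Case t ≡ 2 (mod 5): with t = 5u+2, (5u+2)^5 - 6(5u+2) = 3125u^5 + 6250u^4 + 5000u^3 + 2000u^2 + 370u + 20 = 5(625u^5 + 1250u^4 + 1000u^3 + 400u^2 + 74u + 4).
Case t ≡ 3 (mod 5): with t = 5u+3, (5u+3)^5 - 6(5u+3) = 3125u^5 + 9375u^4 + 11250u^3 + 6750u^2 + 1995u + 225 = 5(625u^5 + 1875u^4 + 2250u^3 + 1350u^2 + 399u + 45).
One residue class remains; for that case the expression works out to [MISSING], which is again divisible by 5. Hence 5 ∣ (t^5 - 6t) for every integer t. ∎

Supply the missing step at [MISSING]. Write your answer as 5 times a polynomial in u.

The residues treated are {4, 0, 2, 3}, so the missing case is t ≡ 1 (mod 5); write t = 5u+1.
Then (5u+1)^5 - 6(5u+1) = 3125u^5 + 3125u^4 + 1250u^3 + 250u^2 - 5u - 5 = 5(625u^5 + 625u^4 + 250u^3 + 50u^2 - u - 1).

5(625u^5 + 625u^4 + 250u^3 + 50u^2 - u - 1)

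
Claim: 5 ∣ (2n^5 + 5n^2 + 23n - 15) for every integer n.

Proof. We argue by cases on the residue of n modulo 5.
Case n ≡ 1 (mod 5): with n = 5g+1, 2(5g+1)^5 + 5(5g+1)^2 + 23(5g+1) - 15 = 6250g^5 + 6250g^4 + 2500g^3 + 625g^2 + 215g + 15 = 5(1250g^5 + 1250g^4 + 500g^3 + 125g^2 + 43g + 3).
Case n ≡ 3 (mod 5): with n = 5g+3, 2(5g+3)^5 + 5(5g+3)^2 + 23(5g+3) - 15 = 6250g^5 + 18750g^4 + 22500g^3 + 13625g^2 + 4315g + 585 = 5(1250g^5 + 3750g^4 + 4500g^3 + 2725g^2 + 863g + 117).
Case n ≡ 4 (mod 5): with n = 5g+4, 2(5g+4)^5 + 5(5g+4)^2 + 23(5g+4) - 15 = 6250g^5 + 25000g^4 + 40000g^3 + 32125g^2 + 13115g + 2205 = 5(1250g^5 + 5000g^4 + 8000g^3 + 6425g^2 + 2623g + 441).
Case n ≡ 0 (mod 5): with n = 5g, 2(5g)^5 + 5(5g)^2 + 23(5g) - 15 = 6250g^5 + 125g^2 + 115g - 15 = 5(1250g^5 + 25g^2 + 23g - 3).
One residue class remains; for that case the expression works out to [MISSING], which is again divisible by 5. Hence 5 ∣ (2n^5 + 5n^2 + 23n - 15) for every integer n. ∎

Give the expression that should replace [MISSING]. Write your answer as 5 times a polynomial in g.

5(1250g^5 + 2500g^4 + 2000g^3 + 825g^2 + 203g + 23)

Only n ≡ 2 (mod 5) is unaccounted for. Put n = 5g+2:
2(5g+2)^5 + 5(5g+2)^2 + 23(5g+2) - 15 expands to 6250g^5 + 12500g^4 + 10000g^3 + 4125g^2 + 1015g + 115,
and factoring out 5 leaves 5(1250g^5 + 2500g^4 + 2000g^3 + 825g^2 + 203g + 23).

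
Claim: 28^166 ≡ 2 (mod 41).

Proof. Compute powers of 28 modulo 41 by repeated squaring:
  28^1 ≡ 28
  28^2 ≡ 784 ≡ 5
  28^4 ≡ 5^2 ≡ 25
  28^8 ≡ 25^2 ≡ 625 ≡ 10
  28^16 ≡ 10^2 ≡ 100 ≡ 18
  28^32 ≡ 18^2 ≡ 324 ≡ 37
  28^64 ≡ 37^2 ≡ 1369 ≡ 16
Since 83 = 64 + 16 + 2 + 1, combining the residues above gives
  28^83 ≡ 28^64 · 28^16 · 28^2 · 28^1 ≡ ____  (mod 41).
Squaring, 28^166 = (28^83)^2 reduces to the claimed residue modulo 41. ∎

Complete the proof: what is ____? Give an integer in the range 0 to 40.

17

28^64 · 28^16 · 28^2 · 28^1 ≡ 16 · 18 · 5 · 28 = 40320.
40320 mod 41 = 17, so 28^83 ≡ 17 (mod 41).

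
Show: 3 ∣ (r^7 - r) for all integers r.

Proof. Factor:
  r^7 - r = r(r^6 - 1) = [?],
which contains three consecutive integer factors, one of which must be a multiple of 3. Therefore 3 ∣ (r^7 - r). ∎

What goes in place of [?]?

(r - 1)r(r + 1)(r^4 + r^2 + 1)

r^6 - 1 = (r^2 - 1)(r^4 + r^2 + 1), and r^2 - 1 = (r-1)(r+1).
So r(r^6 - 1) = (r - 1)r(r + 1)(r^4 + r^2 + 1).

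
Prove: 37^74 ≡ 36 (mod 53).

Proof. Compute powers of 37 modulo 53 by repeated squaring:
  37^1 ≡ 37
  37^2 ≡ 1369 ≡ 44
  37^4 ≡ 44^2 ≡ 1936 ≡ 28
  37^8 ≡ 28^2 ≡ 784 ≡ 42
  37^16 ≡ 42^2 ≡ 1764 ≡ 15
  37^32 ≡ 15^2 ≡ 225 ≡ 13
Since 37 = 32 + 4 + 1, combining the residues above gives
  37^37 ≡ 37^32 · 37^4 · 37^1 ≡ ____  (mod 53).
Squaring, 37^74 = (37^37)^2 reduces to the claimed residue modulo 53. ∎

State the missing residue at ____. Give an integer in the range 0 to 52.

6

37^32 · 37^4 · 37^1 ≡ 13 · 28 · 37 = 13468.
13468 mod 53 = 6, so 37^37 ≡ 6 (mod 53).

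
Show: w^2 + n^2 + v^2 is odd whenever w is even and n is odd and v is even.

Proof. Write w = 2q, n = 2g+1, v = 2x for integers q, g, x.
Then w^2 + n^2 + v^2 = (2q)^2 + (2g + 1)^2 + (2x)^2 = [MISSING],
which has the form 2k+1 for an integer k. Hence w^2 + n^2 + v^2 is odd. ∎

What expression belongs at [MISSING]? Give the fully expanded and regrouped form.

2(2g^2 + 2g + 2q^2 + 2x^2) + 1

Expanding: (2q)^2 + (2g + 1)^2 + (2x)^2 = 4g^2 + 4g + 4q^2 + 4x^2 + 1.
Every term except the constant is even, so this is 2(2g^2 + 2g + 2q^2 + 2x^2) + 1,
and 2g^2 + 2g + 2q^2 + 2x^2 ∈ ℤ gives the required form.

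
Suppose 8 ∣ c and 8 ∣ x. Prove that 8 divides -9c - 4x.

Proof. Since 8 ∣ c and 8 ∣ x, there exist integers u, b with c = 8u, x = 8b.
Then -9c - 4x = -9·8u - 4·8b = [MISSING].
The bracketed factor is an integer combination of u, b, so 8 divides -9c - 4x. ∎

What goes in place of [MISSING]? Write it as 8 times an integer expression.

Pull the common 8 out of every term: -9·8u - 4·8b = 8(-4b - 9u).
-4b - 9u is an integer, which exhibits the divisibility.

8(-4b - 9u)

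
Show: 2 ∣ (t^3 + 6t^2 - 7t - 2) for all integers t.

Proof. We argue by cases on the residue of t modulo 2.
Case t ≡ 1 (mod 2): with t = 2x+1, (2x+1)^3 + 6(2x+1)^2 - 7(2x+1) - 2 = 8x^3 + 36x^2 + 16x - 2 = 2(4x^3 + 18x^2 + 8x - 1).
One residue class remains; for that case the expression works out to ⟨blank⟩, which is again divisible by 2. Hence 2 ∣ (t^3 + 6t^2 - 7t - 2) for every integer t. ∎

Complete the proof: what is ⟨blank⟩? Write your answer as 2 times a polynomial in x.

The residues treated are {1}, so the missing case is t ≡ 0 (mod 2); write t = 2x.
Then (2x)^3 + 6(2x)^2 - 7(2x) - 2 = 8x^3 + 24x^2 - 14x - 2 = 2(4x^3 + 12x^2 - 7x - 1).

2(4x^3 + 12x^2 - 7x - 1)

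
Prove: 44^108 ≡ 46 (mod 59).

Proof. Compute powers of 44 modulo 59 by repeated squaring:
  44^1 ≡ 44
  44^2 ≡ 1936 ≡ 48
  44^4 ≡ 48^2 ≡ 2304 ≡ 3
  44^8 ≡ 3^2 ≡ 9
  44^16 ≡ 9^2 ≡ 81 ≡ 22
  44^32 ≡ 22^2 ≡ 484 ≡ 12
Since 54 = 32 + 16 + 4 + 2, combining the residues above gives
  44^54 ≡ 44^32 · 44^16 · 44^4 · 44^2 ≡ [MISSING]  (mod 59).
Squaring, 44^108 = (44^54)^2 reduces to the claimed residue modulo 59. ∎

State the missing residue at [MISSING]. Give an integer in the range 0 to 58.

20

44^32 · 44^16 · 44^4 · 44^2 ≡ 12 · 22 · 3 · 48 = 38016.
38016 mod 59 = 20, so 44^54 ≡ 20 (mod 59).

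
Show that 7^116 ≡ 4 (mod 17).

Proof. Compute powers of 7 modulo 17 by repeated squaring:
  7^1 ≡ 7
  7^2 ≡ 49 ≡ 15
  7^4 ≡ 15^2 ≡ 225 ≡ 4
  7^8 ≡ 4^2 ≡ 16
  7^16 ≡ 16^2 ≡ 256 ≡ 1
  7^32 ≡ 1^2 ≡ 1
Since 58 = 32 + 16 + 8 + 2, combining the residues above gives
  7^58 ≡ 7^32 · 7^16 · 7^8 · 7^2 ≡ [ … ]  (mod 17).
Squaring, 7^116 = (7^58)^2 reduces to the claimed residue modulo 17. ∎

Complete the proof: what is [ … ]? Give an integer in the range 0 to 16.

Multiply the listed residues: 1 · 1 · 16 · 15 = 1 → 16 → 240.
Reducing modulo 17: 240 = 14·17 + 2, so 7^58 ≡ 2.

2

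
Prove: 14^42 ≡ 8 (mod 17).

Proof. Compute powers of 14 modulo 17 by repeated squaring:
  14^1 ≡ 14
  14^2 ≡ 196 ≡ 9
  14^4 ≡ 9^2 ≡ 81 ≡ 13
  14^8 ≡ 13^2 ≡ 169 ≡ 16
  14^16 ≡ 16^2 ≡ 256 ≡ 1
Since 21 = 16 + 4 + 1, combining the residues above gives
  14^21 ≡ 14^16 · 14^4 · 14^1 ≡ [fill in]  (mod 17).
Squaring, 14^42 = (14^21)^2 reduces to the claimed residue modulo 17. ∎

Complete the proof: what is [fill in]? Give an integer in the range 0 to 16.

12

14^16 · 14^4 · 14^1 ≡ 1 · 13 · 14 = 182.
182 mod 17 = 12, so 14^21 ≡ 12 (mod 17).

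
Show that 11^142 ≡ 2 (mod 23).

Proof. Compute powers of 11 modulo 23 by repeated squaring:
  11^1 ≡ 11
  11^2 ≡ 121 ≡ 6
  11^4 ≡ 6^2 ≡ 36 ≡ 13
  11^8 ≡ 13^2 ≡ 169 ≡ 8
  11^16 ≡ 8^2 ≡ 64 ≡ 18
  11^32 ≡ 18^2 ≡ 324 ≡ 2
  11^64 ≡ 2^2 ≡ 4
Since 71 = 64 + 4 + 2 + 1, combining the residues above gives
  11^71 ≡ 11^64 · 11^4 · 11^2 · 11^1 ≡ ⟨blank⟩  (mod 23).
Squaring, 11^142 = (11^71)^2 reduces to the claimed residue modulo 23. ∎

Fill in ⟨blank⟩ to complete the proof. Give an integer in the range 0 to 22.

11^64 · 11^4 · 11^2 · 11^1 ≡ 4 · 13 · 6 · 11 = 3432.
3432 mod 23 = 5, so 11^71 ≡ 5 (mod 23).

5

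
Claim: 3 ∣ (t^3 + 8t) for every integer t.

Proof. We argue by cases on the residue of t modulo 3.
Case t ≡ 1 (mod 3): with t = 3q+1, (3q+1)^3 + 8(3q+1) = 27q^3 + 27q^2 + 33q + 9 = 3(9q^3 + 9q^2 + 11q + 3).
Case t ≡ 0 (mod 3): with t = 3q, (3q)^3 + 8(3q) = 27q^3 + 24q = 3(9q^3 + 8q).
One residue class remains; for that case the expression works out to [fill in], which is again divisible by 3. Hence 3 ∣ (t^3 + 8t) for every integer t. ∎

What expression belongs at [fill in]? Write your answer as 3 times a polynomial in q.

3(9q^3 + 18q^2 + 20q + 8)

Only t ≡ 2 (mod 3) is unaccounted for. Put t = 3q+2:
(3q+2)^3 + 8(3q+2) expands to 27q^3 + 54q^2 + 60q + 24,
and factoring out 3 leaves 3(9q^3 + 18q^2 + 20q + 8).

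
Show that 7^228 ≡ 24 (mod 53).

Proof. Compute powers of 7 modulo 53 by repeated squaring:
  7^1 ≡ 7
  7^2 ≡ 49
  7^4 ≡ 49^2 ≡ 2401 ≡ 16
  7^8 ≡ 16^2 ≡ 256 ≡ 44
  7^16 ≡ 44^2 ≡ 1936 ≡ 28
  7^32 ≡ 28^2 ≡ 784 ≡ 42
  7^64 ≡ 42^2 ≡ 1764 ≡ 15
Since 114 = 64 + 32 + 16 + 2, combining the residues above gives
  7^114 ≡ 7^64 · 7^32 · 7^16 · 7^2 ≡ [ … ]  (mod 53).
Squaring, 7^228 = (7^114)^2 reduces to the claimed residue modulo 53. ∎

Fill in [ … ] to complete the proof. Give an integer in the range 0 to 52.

36

7^64 · 7^32 · 7^16 · 7^2 ≡ 15 · 42 · 28 · 49 = 864360.
864360 mod 53 = 36, so 7^114 ≡ 36 (mod 53).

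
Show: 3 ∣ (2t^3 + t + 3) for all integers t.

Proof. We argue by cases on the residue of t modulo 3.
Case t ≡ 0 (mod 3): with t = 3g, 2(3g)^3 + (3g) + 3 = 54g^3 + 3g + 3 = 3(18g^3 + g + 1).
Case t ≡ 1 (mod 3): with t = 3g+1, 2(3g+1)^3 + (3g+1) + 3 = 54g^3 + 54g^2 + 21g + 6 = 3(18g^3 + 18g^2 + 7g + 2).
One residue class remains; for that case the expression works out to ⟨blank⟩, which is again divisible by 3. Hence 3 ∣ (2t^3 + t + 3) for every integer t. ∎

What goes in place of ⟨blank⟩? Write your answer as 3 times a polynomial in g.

Only t ≡ 2 (mod 3) is unaccounted for. Put t = 3g+2:
2(3g+2)^3 + (3g+2) + 3 expands to 54g^3 + 108g^2 + 75g + 21,
and factoring out 3 leaves 3(18g^3 + 36g^2 + 25g + 7).

3(18g^3 + 36g^2 + 25g + 7)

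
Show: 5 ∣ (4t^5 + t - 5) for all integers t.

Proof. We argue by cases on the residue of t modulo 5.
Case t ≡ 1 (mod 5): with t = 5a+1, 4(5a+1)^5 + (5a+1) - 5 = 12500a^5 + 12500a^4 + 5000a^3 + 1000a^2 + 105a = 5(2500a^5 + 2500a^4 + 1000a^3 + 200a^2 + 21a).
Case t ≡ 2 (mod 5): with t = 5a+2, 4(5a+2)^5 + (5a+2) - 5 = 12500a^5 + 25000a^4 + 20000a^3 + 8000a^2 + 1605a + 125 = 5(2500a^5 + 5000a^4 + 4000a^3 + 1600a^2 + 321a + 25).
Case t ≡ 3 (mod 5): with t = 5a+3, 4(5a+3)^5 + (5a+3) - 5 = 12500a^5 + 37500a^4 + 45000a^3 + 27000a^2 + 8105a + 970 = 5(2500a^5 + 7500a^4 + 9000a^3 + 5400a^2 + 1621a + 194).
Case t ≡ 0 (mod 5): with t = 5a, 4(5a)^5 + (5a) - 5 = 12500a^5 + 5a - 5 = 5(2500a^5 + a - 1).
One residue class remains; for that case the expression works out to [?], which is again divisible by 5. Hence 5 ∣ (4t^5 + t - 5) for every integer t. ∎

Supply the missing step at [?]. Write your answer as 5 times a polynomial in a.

5(2500a^5 + 10000a^4 + 16000a^3 + 12800a^2 + 5121a + 819)

Only t ≡ 4 (mod 5) is unaccounted for. Put t = 5a+4:
4(5a+4)^5 + (5a+4) - 5 expands to 12500a^5 + 50000a^4 + 80000a^3 + 64000a^2 + 25605a + 4095,
and factoring out 5 leaves 5(2500a^5 + 10000a^4 + 16000a^3 + 12800a^2 + 5121a + 819).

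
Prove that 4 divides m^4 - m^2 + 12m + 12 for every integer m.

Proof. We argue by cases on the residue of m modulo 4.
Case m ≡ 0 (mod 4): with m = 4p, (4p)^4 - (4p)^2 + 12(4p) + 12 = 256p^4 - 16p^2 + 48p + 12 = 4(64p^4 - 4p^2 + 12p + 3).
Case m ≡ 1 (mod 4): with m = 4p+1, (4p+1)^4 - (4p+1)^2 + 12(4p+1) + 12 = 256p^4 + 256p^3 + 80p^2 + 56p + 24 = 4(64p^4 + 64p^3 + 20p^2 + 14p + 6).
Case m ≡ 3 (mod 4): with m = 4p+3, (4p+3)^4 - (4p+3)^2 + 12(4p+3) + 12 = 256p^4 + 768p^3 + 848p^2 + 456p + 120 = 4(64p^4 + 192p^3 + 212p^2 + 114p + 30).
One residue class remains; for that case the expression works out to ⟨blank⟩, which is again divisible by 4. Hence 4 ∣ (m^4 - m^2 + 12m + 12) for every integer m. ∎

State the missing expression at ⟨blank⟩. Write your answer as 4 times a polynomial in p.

4(64p^4 + 128p^3 + 92p^2 + 40p + 12)

The residues treated are {0, 1, 3}, so the missing case is m ≡ 2 (mod 4); write m = 4p+2.
Then (4p+2)^4 - (4p+2)^2 + 12(4p+2) + 12 = 256p^4 + 512p^3 + 368p^2 + 160p + 48 = 4(64p^4 + 128p^3 + 92p^2 + 40p + 12).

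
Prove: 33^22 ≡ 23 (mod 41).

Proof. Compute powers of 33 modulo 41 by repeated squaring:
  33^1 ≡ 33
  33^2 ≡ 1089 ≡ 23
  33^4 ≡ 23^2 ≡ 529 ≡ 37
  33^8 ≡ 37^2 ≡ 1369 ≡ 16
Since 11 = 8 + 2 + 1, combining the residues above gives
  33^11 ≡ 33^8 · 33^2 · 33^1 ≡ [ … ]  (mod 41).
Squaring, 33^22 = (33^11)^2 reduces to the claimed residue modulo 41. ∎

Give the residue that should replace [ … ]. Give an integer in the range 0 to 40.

8

33^8 · 33^2 · 33^1 ≡ 16 · 23 · 33 = 12144.
12144 mod 41 = 8, so 33^11 ≡ 8 (mod 41).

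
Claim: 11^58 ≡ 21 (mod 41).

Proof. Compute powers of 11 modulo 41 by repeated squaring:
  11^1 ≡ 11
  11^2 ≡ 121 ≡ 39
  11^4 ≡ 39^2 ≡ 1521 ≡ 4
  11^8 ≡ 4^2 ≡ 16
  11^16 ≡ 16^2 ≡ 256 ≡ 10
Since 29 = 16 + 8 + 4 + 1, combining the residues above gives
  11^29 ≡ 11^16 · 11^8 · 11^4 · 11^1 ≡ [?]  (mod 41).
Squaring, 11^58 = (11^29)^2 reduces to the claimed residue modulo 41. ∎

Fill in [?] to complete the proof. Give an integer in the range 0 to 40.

29

Multiply the listed residues: 10 · 16 · 4 · 11 = 160 → 640 → 7040.
Reducing modulo 41: 7040 = 171·41 + 29, so 11^29 ≡ 29.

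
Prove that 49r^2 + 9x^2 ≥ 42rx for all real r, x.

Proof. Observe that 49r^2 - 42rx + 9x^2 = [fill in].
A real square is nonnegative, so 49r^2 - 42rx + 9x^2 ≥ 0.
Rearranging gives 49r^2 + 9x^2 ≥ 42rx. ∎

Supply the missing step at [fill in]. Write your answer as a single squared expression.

(7r - 3x)^2

The leading and trailing coefficients are 7^2 and 3^2, and 42 = 2·7·3, so the trinomial is (7r - 3x)^2.
Hence 49r^2 - 42rx + 9x^2 ≥ 0.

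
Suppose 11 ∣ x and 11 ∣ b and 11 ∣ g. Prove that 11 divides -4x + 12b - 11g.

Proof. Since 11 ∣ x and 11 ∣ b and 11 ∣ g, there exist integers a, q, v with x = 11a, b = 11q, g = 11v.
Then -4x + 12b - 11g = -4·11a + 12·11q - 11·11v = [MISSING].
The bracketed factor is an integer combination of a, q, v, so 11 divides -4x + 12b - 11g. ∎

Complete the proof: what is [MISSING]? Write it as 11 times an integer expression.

Each term has a factor of 11: -4·11a + 12·11q - 11·11v = 11·(-4a + 12q - 11v).
Since -4a + 12q - 11v is an integer, 11 ∣ (-4x + 12b - 11g).

11(-4a + 12q - 11v)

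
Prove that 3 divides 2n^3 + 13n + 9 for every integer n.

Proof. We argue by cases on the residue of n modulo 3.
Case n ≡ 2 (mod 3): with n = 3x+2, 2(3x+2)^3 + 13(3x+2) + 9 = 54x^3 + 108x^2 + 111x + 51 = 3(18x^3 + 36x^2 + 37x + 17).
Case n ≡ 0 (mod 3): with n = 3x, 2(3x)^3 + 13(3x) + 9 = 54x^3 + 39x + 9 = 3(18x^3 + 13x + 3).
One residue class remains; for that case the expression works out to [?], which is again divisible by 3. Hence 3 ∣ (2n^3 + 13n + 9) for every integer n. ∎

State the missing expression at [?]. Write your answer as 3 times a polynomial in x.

Only n ≡ 1 (mod 3) is unaccounted for. Put n = 3x+1:
2(3x+1)^3 + 13(3x+1) + 9 expands to 54x^3 + 54x^2 + 57x + 24,
and factoring out 3 leaves 3(18x^3 + 18x^2 + 19x + 8).

3(18x^3 + 18x^2 + 19x + 8)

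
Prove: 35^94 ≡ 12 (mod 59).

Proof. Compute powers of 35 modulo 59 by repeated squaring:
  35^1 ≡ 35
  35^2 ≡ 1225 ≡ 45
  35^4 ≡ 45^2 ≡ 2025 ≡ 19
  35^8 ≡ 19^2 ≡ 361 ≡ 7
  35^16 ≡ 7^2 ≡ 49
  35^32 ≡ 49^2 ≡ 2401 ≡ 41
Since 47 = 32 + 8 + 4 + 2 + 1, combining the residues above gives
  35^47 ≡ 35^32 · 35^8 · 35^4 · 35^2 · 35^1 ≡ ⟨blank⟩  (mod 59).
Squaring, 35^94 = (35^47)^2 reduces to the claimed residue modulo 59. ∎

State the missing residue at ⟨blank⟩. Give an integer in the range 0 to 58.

35^32 · 35^8 · 35^4 · 35^2 · 35^1 ≡ 41 · 7 · 19 · 45 · 35 = 8588475.
8588475 mod 59 = 22, so 35^47 ≡ 22 (mod 59).

22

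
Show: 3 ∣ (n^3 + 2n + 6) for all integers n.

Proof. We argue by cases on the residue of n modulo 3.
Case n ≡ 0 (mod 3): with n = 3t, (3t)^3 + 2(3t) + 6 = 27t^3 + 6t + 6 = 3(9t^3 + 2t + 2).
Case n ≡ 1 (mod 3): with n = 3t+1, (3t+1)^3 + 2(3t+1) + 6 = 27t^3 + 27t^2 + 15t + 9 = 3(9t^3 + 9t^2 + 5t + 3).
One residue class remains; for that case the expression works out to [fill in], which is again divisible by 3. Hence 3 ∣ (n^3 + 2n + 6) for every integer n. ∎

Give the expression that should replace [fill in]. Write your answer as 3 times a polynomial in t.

Only n ≡ 2 (mod 3) is unaccounted for. Put n = 3t+2:
(3t+2)^3 + 2(3t+2) + 6 expands to 27t^3 + 54t^2 + 42t + 18,
and factoring out 3 leaves 3(9t^3 + 18t^2 + 14t + 6).

3(9t^3 + 18t^2 + 14t + 6)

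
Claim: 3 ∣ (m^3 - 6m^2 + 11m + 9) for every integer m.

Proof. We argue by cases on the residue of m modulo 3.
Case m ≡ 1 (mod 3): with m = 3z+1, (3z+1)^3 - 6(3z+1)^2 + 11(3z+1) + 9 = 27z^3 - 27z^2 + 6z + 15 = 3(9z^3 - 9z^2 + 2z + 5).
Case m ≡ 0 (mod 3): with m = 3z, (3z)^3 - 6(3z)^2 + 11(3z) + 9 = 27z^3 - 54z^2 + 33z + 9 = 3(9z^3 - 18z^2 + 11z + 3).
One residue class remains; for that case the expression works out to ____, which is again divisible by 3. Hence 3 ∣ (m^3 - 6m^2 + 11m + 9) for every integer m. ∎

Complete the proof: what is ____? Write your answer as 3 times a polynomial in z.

3(9z^3 - z + 5)

Only m ≡ 2 (mod 3) is unaccounted for. Put m = 3z+2:
(3z+2)^3 - 6(3z+2)^2 + 11(3z+2) + 9 expands to 27z^3 - 3z + 15,
and factoring out 3 leaves 3(9z^3 - z + 5).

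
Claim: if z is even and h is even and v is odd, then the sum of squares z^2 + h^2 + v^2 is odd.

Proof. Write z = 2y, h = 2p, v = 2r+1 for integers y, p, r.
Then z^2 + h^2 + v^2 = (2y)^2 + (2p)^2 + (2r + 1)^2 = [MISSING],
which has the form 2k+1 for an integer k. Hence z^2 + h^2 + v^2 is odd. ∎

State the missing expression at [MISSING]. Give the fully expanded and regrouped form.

2(2p^2 + 2r^2 + 2r + 2y^2) + 1

(2y)^2 + (2p)^2 + (2r + 1)^2 = 4p^2 + 4r^2 + 4r + 4y^2 + 1
= 2(2p^2 + 2r^2 + 2r + 2y^2) + 1.
Since 2p^2 + 2r^2 + 2r + 2y^2 is an integer, the sum of squares is of the form 2k+1 for an integer k.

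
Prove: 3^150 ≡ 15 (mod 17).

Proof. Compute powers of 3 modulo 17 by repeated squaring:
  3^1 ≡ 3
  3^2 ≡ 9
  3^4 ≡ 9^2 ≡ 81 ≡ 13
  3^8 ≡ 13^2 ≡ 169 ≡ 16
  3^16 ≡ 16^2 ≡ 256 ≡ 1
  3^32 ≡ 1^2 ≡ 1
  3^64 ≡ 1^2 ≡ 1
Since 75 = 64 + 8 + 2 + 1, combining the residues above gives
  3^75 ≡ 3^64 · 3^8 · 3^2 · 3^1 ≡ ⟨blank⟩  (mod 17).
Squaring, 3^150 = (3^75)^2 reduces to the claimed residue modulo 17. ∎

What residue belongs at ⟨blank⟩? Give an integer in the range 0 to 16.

Multiply the listed residues: 1 · 16 · 9 · 3 = 16 → 144 → 432.
Reducing modulo 17: 432 = 25·17 + 7, so 3^75 ≡ 7.

7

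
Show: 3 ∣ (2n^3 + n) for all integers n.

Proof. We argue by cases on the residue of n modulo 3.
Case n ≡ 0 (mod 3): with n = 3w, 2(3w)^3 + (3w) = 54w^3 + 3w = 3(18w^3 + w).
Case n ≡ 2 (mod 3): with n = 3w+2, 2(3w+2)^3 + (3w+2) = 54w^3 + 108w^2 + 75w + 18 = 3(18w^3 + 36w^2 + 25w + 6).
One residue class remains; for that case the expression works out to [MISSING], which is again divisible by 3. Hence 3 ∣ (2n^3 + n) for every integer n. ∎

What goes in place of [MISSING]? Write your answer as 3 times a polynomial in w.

Only n ≡ 1 (mod 3) is unaccounted for. Put n = 3w+1:
2(3w+1)^3 + (3w+1) expands to 54w^3 + 54w^2 + 21w + 3,
and factoring out 3 leaves 3(18w^3 + 18w^2 + 7w + 1).

3(18w^3 + 18w^2 + 7w + 1)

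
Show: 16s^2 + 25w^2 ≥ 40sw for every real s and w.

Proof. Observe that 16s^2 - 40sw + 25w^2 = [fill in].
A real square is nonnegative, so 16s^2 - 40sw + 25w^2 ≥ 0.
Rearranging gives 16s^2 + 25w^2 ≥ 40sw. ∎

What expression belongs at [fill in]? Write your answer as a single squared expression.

16s^2 - 40sw + 25w^2 is a perfect-square trinomial: the outer terms are (4s)^2 and (5w)^2, and the cross term is -2·4s·5w.
So 16s^2 - 40sw + 25w^2 = (4s - 5w)^2 ≥ 0.

(4s - 5w)^2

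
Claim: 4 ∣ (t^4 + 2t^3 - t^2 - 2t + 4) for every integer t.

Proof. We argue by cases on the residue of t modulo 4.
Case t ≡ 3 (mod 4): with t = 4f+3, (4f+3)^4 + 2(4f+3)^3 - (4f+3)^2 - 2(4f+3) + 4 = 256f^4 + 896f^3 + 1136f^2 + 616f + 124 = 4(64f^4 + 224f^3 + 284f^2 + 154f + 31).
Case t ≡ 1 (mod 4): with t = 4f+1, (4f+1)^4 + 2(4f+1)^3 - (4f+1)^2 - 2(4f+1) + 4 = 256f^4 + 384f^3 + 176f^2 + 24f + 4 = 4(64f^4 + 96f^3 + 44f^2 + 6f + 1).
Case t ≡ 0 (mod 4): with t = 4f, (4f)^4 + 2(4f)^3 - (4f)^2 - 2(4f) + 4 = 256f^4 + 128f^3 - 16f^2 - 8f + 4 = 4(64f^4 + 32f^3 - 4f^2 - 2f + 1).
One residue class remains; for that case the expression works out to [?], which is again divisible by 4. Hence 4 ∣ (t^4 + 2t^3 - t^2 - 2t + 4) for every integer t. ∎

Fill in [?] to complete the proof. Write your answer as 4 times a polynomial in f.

The residues treated are {3, 1, 0}, so the missing case is t ≡ 2 (mod 4); write t = 4f+2.
Then (4f+2)^4 + 2(4f+2)^3 - (4f+2)^2 - 2(4f+2) + 4 = 256f^4 + 640f^3 + 560f^2 + 200f + 28 = 4(64f^4 + 160f^3 + 140f^2 + 50f + 7).

4(64f^4 + 160f^3 + 140f^2 + 50f + 7)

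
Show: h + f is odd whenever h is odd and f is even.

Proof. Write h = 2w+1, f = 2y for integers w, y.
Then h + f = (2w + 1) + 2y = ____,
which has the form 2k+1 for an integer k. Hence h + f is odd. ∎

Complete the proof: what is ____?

2(w + y) + 1

Expanding: (2w + 1) + 2y = 2w + 2y + 1.
Every term except the constant is even, so this is 2(w + y) + 1,
and w + y ∈ ℤ gives the required form.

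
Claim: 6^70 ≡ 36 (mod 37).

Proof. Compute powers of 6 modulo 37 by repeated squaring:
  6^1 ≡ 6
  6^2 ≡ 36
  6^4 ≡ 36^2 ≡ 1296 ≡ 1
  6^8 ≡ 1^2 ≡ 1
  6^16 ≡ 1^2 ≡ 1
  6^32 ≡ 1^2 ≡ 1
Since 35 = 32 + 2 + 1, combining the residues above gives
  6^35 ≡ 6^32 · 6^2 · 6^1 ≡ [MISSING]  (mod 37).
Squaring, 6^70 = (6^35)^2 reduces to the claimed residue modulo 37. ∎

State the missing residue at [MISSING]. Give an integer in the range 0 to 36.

31

Multiply the listed residues: 1 · 36 · 6 = 36 → 216.
Reducing modulo 37: 216 = 5·37 + 31, so 6^35 ≡ 31.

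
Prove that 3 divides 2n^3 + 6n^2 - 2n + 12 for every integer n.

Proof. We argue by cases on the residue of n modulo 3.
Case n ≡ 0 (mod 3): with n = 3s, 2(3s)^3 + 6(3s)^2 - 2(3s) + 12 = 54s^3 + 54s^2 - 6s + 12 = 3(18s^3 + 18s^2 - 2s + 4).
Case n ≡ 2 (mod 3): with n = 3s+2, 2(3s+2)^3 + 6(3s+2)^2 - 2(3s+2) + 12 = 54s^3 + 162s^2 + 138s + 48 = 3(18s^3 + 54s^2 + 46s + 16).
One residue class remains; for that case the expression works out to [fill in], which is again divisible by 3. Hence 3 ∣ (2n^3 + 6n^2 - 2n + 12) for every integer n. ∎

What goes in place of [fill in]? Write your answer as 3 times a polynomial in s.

3(18s^3 + 36s^2 + 16s + 6)

Only n ≡ 1 (mod 3) is unaccounted for. Put n = 3s+1:
2(3s+1)^3 + 6(3s+1)^2 - 2(3s+1) + 12 expands to 54s^3 + 108s^2 + 48s + 18,
and factoring out 3 leaves 3(18s^3 + 36s^2 + 16s + 6).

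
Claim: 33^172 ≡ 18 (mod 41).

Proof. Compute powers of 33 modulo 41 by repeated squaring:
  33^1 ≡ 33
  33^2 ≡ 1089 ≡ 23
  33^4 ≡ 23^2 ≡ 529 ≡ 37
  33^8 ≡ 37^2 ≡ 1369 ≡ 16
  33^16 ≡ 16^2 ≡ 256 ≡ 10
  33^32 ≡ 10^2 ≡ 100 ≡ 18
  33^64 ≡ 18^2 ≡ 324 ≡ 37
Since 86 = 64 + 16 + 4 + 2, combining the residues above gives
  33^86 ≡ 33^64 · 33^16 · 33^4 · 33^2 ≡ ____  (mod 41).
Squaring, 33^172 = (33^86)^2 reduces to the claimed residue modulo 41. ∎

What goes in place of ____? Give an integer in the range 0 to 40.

31

33^64 · 33^16 · 33^4 · 33^2 ≡ 37 · 10 · 37 · 23 = 314870.
314870 mod 41 = 31, so 33^86 ≡ 31 (mod 41).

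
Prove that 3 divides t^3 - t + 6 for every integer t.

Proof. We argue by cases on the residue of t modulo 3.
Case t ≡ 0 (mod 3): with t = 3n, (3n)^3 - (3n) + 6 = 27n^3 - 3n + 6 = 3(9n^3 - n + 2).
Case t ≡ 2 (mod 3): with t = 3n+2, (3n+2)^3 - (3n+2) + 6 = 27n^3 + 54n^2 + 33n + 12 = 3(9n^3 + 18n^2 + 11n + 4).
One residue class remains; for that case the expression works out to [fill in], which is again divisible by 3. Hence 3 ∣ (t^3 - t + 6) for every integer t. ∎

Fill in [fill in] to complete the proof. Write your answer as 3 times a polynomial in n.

3(9n^3 + 9n^2 + 2n + 2)

The residues treated are {0, 2}, so the missing case is t ≡ 1 (mod 3); write t = 3n+1.
Then (3n+1)^3 - (3n+1) + 6 = 27n^3 + 27n^2 + 6n + 6 = 3(9n^3 + 9n^2 + 2n + 2).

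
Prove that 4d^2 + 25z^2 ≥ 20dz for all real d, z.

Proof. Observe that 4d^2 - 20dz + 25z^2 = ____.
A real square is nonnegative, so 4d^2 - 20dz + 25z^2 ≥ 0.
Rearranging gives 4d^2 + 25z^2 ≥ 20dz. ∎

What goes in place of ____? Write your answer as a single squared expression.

(2d - 5z)^2

4d^2 - 20dz + 25z^2 is a perfect-square trinomial: the outer terms are (2d)^2 and (5z)^2, and the cross term is -2·2d·5z.
So 4d^2 - 20dz + 25z^2 = (2d - 5z)^2 ≥ 0.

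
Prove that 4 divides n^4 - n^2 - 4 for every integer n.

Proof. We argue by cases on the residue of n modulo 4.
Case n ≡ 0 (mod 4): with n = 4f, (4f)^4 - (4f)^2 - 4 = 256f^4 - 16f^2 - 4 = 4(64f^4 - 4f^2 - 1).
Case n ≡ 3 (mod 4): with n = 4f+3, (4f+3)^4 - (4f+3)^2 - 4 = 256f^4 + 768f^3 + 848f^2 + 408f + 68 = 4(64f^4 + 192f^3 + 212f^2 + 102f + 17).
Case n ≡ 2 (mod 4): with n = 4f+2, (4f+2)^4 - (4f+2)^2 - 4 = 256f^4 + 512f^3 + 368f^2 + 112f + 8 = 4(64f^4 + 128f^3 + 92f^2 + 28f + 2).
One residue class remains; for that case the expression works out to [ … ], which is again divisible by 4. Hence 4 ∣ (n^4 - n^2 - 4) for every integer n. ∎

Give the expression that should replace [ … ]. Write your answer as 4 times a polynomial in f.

Only n ≡ 1 (mod 4) is unaccounted for. Put n = 4f+1:
(4f+1)^4 - (4f+1)^2 - 4 expands to 256f^4 + 256f^3 + 80f^2 + 8f - 4,
and factoring out 4 leaves 4(64f^4 + 64f^3 + 20f^2 + 2f - 1).

4(64f^4 + 64f^3 + 20f^2 + 2f - 1)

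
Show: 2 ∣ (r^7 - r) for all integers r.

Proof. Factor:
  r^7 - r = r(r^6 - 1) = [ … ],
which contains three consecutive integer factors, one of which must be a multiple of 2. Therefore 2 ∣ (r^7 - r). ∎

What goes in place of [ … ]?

(r - 1)r(r + 1)(r^4 + r^2 + 1)

r^6 - 1 = (r^2 - 1)(r^4 + r^2 + 1), and r^2 - 1 = (r-1)(r+1).
So r(r^6 - 1) = (r - 1)r(r + 1)(r^4 + r^2 + 1).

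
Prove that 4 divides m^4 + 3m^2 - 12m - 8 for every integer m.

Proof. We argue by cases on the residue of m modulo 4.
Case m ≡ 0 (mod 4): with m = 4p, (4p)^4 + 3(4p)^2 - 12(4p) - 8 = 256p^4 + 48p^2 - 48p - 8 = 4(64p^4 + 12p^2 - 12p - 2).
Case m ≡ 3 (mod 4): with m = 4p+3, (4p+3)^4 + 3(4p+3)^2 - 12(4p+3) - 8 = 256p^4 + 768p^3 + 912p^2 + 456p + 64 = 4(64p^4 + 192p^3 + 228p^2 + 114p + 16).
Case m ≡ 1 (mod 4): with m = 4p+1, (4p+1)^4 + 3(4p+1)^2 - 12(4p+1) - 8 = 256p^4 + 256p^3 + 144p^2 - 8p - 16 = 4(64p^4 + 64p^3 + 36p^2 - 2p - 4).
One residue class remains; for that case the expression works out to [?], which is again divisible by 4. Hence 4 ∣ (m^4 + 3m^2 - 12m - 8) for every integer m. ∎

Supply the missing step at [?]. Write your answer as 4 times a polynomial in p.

4(64p^4 + 128p^3 + 108p^2 + 32p - 1)

Only m ≡ 2 (mod 4) is unaccounted for. Put m = 4p+2:
(4p+2)^4 + 3(4p+2)^2 - 12(4p+2) - 8 expands to 256p^4 + 512p^3 + 432p^2 + 128p - 4,
and factoring out 4 leaves 4(64p^4 + 128p^3 + 108p^2 + 32p - 1).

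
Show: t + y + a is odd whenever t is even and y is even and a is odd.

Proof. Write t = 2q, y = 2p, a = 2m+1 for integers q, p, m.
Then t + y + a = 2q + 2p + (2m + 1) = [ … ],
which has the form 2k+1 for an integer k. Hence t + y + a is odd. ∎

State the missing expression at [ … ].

2(m + p + q) + 1

2q + 2p + (2m + 1) = 2m + 2p + 2q + 1
= 2(m + p + q) + 1.
Since m + p + q is an integer, the sum is of the form 2k+1 for an integer k.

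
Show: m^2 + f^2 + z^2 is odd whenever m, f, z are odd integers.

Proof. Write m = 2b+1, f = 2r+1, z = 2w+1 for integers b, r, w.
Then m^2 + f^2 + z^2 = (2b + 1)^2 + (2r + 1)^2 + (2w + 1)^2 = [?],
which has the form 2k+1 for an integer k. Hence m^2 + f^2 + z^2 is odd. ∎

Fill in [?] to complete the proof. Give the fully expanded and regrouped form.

2(2b^2 + 2b + 2r^2 + 2r + 2w^2 + 2w + 1) + 1

Expanding: (2b + 1)^2 + (2r + 1)^2 + (2w + 1)^2 = 4b^2 + 4b + 4r^2 + 4r + 4w^2 + 4w + 3.
Every term except the constant is even, so this is 2(2b^2 + 2b + 2r^2 + 2r + 2w^2 + 2w + 1) + 1,
and 2b^2 + 2b + 2r^2 + 2r + 2w^2 + 2w + 1 ∈ ℤ gives the required form.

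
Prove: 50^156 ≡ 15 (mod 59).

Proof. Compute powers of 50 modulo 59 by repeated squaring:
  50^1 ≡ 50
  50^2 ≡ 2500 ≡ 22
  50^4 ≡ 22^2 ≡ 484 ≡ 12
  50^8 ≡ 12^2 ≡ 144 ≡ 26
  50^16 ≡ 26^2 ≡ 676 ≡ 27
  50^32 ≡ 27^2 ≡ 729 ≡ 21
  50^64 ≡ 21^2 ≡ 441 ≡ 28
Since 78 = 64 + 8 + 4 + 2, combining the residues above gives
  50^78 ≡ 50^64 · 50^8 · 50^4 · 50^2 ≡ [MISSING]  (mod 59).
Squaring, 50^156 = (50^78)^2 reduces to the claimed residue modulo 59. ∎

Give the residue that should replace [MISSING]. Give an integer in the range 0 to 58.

29

Multiply the listed residues: 28 · 26 · 12 · 22 = 728 → 8736 → 192192.
Reducing modulo 59: 192192 = 3257·59 + 29, so 50^78 ≡ 29.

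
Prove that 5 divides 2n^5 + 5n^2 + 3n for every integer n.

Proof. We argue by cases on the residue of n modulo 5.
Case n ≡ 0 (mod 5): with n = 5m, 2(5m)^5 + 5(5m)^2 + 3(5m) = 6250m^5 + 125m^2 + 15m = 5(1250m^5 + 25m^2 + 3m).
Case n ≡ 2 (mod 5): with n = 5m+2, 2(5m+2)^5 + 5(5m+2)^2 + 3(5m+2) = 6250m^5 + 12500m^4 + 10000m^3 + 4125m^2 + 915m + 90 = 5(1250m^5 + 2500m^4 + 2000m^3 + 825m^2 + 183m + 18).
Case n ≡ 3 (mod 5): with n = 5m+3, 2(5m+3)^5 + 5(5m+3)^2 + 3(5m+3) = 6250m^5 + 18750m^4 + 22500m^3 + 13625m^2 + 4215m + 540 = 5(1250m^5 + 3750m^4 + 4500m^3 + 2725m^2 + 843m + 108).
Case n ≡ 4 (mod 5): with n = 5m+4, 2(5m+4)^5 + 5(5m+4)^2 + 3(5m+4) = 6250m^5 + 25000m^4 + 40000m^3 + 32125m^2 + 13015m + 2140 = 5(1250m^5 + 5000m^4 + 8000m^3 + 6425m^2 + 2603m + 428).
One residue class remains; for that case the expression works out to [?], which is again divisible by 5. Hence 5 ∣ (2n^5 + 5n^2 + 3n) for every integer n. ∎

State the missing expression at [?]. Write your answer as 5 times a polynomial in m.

5(1250m^5 + 1250m^4 + 500m^3 + 125m^2 + 23m + 2)

Only n ≡ 1 (mod 5) is unaccounted for. Put n = 5m+1:
2(5m+1)^5 + 5(5m+1)^2 + 3(5m+1) expands to 6250m^5 + 6250m^4 + 2500m^3 + 625m^2 + 115m + 10,
and factoring out 5 leaves 5(1250m^5 + 1250m^4 + 500m^3 + 125m^2 + 23m + 2).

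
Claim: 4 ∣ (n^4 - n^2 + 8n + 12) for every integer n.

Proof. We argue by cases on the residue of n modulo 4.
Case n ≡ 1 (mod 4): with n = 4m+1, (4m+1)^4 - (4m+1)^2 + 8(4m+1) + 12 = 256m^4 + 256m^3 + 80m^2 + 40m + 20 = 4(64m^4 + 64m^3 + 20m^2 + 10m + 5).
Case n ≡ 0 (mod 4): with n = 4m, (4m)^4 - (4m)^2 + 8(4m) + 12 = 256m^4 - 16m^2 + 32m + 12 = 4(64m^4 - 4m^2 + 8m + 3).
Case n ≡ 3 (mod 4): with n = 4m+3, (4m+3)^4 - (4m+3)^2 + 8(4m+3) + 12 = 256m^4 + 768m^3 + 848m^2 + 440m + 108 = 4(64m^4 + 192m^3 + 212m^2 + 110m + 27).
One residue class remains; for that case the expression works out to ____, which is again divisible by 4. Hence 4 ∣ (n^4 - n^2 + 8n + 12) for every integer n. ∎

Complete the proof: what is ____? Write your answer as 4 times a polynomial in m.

4(64m^4 + 128m^3 + 92m^2 + 36m + 10)

Only n ≡ 2 (mod 4) is unaccounted for. Put n = 4m+2:
(4m+2)^4 - (4m+2)^2 + 8(4m+2) + 12 expands to 256m^4 + 512m^3 + 368m^2 + 144m + 40,
and factoring out 4 leaves 4(64m^4 + 128m^3 + 92m^2 + 36m + 10).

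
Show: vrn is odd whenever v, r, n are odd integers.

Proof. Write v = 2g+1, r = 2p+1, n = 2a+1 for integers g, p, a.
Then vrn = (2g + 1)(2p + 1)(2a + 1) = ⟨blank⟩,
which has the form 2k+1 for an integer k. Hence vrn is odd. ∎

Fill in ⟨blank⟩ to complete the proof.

2(4agp + 2ag + 2ap + a + 2gp + g + p) + 1

Expanding: (2g + 1)(2p + 1)(2a + 1) = 8agp + 4ag + 4ap + 2a + 4gp + 2g + 2p + 1.
Every term except the constant is even, so this is 2(4agp + 2ag + 2ap + a + 2gp + g + p) + 1,
and 4agp + 2ag + 2ap + a + 2gp + g + p ∈ ℤ gives the required form.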